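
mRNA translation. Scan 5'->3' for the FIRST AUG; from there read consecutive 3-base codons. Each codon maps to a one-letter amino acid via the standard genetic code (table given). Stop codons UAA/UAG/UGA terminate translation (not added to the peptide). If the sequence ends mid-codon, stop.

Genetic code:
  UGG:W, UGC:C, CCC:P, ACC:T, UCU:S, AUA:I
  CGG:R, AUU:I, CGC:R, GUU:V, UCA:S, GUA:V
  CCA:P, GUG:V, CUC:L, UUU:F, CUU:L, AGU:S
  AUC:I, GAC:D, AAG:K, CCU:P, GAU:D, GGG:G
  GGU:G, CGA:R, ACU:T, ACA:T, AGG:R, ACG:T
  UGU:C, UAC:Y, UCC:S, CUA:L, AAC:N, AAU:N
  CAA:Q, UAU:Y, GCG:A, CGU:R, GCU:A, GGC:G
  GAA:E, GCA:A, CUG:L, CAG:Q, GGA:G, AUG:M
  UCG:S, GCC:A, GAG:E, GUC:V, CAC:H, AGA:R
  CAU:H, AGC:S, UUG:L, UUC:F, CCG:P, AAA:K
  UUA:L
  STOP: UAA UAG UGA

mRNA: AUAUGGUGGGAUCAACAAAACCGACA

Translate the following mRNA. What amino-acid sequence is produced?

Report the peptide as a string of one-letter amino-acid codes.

Answer: MVGSTKPT

Derivation:
start AUG at pos 2
pos 2: AUG -> M; peptide=M
pos 5: GUG -> V; peptide=MV
pos 8: GGA -> G; peptide=MVG
pos 11: UCA -> S; peptide=MVGS
pos 14: ACA -> T; peptide=MVGST
pos 17: AAA -> K; peptide=MVGSTK
pos 20: CCG -> P; peptide=MVGSTKP
pos 23: ACA -> T; peptide=MVGSTKPT
pos 26: only 0 nt remain (<3), stop (end of mRNA)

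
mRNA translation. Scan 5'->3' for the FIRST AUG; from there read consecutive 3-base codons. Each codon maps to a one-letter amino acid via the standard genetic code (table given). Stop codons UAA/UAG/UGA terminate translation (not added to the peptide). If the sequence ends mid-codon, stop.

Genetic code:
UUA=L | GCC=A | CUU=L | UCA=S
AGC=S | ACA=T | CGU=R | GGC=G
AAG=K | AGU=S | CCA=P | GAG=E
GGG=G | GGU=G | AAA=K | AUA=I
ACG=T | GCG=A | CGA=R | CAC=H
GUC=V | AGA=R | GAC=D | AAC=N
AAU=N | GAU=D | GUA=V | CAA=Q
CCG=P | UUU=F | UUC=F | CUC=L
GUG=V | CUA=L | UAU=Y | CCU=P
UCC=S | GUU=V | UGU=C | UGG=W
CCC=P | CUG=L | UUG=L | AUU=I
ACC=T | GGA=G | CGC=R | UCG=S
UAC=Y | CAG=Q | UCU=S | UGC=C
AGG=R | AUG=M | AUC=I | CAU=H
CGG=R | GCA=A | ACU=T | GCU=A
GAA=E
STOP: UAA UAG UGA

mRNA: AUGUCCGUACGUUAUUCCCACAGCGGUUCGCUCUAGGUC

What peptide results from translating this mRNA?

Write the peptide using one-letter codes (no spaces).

start AUG at pos 0
pos 0: AUG -> M; peptide=M
pos 3: UCC -> S; peptide=MS
pos 6: GUA -> V; peptide=MSV
pos 9: CGU -> R; peptide=MSVR
pos 12: UAU -> Y; peptide=MSVRY
pos 15: UCC -> S; peptide=MSVRYS
pos 18: CAC -> H; peptide=MSVRYSH
pos 21: AGC -> S; peptide=MSVRYSHS
pos 24: GGU -> G; peptide=MSVRYSHSG
pos 27: UCG -> S; peptide=MSVRYSHSGS
pos 30: CUC -> L; peptide=MSVRYSHSGSL
pos 33: UAG -> STOP

Answer: MSVRYSHSGSL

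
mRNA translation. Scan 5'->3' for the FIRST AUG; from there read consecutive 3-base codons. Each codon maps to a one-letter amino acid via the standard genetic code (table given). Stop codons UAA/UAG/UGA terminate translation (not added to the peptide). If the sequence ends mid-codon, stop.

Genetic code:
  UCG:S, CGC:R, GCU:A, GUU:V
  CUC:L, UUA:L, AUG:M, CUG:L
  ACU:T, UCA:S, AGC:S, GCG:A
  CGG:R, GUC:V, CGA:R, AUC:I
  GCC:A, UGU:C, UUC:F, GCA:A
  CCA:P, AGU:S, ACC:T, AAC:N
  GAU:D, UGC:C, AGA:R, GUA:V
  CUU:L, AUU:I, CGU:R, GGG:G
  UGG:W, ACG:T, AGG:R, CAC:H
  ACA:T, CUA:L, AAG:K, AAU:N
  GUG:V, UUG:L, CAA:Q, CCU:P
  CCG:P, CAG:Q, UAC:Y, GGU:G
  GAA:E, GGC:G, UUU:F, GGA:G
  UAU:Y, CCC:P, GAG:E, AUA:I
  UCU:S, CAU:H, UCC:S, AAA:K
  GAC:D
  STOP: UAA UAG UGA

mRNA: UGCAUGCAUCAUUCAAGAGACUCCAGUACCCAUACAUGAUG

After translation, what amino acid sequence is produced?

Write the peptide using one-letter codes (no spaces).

start AUG at pos 3
pos 3: AUG -> M; peptide=M
pos 6: CAU -> H; peptide=MH
pos 9: CAU -> H; peptide=MHH
pos 12: UCA -> S; peptide=MHHS
pos 15: AGA -> R; peptide=MHHSR
pos 18: GAC -> D; peptide=MHHSRD
pos 21: UCC -> S; peptide=MHHSRDS
pos 24: AGU -> S; peptide=MHHSRDSS
pos 27: ACC -> T; peptide=MHHSRDSST
pos 30: CAU -> H; peptide=MHHSRDSSTH
pos 33: ACA -> T; peptide=MHHSRDSSTHT
pos 36: UGA -> STOP

Answer: MHHSRDSSTHT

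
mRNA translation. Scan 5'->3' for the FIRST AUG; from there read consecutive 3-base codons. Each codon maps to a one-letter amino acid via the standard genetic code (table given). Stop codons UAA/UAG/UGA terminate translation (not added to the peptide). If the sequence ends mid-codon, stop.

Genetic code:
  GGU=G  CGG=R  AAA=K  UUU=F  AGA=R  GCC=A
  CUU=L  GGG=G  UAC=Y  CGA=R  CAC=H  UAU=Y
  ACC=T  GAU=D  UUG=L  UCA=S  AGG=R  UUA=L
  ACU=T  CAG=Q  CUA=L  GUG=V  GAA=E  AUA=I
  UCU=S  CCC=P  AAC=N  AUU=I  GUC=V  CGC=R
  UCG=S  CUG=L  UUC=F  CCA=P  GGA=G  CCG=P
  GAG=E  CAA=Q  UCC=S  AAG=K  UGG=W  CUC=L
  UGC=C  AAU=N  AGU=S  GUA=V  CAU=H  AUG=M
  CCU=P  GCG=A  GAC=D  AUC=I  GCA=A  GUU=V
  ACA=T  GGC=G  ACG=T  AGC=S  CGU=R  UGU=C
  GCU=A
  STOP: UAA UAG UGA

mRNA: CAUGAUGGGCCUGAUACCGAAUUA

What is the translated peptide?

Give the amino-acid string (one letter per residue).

start AUG at pos 1
pos 1: AUG -> M; peptide=M
pos 4: AUG -> M; peptide=MM
pos 7: GGC -> G; peptide=MMG
pos 10: CUG -> L; peptide=MMGL
pos 13: AUA -> I; peptide=MMGLI
pos 16: CCG -> P; peptide=MMGLIP
pos 19: AAU -> N; peptide=MMGLIPN
pos 22: only 2 nt remain (<3), stop (end of mRNA)

Answer: MMGLIPN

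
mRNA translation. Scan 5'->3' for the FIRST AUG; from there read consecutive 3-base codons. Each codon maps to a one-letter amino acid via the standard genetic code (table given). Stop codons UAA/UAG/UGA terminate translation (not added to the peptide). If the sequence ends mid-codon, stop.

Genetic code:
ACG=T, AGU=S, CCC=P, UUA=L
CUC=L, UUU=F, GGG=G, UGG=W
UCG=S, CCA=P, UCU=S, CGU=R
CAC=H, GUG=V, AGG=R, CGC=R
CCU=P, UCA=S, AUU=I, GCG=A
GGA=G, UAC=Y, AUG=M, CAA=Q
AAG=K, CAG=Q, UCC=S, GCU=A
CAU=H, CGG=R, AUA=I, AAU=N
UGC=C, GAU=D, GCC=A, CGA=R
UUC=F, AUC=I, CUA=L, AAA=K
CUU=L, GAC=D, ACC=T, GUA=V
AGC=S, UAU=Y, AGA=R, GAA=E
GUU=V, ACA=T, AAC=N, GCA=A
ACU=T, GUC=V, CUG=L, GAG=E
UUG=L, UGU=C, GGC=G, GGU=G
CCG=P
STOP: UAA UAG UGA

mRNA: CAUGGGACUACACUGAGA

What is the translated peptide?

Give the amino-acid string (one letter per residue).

Answer: MGLH

Derivation:
start AUG at pos 1
pos 1: AUG -> M; peptide=M
pos 4: GGA -> G; peptide=MG
pos 7: CUA -> L; peptide=MGL
pos 10: CAC -> H; peptide=MGLH
pos 13: UGA -> STOP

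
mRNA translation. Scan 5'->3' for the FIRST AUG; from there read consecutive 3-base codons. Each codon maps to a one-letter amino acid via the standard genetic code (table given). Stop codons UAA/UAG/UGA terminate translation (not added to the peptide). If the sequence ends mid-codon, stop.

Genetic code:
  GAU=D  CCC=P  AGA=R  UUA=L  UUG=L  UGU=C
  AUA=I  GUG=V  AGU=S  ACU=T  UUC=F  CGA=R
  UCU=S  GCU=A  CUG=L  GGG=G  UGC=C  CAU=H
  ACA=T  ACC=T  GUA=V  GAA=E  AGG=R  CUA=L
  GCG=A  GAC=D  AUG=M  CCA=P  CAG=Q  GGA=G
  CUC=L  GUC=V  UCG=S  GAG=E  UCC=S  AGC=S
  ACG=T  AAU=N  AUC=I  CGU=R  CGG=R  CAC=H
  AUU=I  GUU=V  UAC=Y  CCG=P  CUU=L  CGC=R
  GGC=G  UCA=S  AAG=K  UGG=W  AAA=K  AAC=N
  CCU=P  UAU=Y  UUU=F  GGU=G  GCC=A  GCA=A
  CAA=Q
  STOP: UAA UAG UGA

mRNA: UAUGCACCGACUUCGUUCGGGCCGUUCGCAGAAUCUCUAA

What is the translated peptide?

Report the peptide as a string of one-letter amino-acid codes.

Answer: MHRLRSGRSQNL

Derivation:
start AUG at pos 1
pos 1: AUG -> M; peptide=M
pos 4: CAC -> H; peptide=MH
pos 7: CGA -> R; peptide=MHR
pos 10: CUU -> L; peptide=MHRL
pos 13: CGU -> R; peptide=MHRLR
pos 16: UCG -> S; peptide=MHRLRS
pos 19: GGC -> G; peptide=MHRLRSG
pos 22: CGU -> R; peptide=MHRLRSGR
pos 25: UCG -> S; peptide=MHRLRSGRS
pos 28: CAG -> Q; peptide=MHRLRSGRSQ
pos 31: AAU -> N; peptide=MHRLRSGRSQN
pos 34: CUC -> L; peptide=MHRLRSGRSQNL
pos 37: UAA -> STOP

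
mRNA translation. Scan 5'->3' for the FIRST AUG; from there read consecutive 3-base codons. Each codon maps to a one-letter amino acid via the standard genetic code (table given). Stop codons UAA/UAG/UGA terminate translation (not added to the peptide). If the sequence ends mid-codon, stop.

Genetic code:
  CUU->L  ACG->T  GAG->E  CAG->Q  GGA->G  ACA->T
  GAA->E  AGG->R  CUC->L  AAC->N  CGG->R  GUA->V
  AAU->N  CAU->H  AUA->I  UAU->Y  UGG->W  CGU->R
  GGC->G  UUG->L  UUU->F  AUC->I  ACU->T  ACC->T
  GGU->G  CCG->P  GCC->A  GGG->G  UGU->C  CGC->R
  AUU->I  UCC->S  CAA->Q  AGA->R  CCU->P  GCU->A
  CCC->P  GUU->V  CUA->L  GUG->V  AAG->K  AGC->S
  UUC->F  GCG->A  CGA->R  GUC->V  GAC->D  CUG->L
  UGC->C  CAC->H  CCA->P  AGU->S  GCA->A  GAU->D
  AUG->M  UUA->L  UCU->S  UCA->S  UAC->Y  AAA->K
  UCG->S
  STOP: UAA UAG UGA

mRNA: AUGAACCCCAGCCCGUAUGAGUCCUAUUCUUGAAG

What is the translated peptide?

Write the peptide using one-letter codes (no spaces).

start AUG at pos 0
pos 0: AUG -> M; peptide=M
pos 3: AAC -> N; peptide=MN
pos 6: CCC -> P; peptide=MNP
pos 9: AGC -> S; peptide=MNPS
pos 12: CCG -> P; peptide=MNPSP
pos 15: UAU -> Y; peptide=MNPSPY
pos 18: GAG -> E; peptide=MNPSPYE
pos 21: UCC -> S; peptide=MNPSPYES
pos 24: UAU -> Y; peptide=MNPSPYESY
pos 27: UCU -> S; peptide=MNPSPYESYS
pos 30: UGA -> STOP

Answer: MNPSPYESYS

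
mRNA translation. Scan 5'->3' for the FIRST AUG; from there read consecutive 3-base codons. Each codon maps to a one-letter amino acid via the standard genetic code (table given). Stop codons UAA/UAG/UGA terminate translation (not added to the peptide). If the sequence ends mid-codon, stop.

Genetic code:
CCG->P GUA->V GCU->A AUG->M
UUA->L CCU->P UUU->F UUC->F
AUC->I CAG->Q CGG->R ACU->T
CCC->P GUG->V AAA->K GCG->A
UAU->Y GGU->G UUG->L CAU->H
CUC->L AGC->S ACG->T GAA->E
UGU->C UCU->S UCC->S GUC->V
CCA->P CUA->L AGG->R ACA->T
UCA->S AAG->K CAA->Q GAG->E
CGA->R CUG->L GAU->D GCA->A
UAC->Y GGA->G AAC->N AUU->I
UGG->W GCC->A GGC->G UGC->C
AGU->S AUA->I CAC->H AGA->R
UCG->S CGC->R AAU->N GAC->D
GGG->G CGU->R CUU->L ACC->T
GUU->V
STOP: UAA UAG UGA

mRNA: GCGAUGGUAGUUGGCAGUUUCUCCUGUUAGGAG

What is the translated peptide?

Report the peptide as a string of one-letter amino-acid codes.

Answer: MVVGSFSC

Derivation:
start AUG at pos 3
pos 3: AUG -> M; peptide=M
pos 6: GUA -> V; peptide=MV
pos 9: GUU -> V; peptide=MVV
pos 12: GGC -> G; peptide=MVVG
pos 15: AGU -> S; peptide=MVVGS
pos 18: UUC -> F; peptide=MVVGSF
pos 21: UCC -> S; peptide=MVVGSFS
pos 24: UGU -> C; peptide=MVVGSFSC
pos 27: UAG -> STOP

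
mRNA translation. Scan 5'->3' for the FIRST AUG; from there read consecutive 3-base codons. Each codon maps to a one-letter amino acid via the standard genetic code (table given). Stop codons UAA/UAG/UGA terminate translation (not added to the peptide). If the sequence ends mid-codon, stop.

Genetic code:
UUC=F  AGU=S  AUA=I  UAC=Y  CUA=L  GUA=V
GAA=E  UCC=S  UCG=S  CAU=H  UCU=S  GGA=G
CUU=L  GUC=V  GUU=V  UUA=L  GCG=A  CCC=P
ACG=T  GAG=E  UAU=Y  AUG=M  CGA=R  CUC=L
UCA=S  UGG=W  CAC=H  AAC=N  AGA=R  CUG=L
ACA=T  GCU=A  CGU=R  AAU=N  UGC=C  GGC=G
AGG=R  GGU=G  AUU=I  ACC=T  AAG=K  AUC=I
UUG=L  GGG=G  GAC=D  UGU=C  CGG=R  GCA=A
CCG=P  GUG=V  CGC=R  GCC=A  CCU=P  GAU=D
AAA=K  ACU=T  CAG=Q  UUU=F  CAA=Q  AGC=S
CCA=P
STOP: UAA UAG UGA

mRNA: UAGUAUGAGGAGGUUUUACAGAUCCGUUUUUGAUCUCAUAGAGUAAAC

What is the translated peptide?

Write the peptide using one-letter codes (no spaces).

start AUG at pos 4
pos 4: AUG -> M; peptide=M
pos 7: AGG -> R; peptide=MR
pos 10: AGG -> R; peptide=MRR
pos 13: UUU -> F; peptide=MRRF
pos 16: UAC -> Y; peptide=MRRFY
pos 19: AGA -> R; peptide=MRRFYR
pos 22: UCC -> S; peptide=MRRFYRS
pos 25: GUU -> V; peptide=MRRFYRSV
pos 28: UUU -> F; peptide=MRRFYRSVF
pos 31: GAU -> D; peptide=MRRFYRSVFD
pos 34: CUC -> L; peptide=MRRFYRSVFDL
pos 37: AUA -> I; peptide=MRRFYRSVFDLI
pos 40: GAG -> E; peptide=MRRFYRSVFDLIE
pos 43: UAA -> STOP

Answer: MRRFYRSVFDLIE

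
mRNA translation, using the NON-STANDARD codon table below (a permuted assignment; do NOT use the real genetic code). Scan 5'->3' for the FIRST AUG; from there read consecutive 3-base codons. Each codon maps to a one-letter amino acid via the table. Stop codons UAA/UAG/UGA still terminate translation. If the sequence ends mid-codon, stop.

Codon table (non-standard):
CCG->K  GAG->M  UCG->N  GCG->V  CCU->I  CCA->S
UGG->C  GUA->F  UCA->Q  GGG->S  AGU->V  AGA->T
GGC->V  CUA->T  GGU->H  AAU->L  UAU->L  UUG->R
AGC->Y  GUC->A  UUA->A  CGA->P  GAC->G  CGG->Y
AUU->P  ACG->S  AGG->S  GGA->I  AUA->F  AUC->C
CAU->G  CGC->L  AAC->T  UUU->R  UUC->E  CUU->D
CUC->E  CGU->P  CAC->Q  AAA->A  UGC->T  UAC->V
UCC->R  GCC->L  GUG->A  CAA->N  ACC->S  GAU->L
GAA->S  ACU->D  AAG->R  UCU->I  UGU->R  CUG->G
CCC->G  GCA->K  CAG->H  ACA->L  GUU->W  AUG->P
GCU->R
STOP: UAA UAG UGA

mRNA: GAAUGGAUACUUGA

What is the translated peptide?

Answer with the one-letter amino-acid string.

Answer: PLD

Derivation:
start AUG at pos 2
pos 2: AUG -> P; peptide=P
pos 5: GAU -> L; peptide=PL
pos 8: ACU -> D; peptide=PLD
pos 11: UGA -> STOP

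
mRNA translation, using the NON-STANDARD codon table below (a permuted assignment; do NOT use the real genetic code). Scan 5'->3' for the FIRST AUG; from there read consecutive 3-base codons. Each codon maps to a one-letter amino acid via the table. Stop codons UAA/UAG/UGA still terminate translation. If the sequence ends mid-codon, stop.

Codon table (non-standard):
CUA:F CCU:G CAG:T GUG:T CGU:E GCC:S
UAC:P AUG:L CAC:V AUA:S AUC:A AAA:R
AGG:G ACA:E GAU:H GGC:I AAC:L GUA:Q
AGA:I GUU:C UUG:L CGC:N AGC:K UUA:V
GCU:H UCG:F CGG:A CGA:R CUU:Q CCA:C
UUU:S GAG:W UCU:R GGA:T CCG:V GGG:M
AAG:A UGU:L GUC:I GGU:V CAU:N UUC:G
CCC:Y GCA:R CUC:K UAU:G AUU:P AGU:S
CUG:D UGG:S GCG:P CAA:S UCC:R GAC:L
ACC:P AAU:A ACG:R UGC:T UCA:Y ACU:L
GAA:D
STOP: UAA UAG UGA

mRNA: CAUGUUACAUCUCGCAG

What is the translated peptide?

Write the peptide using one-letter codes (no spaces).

start AUG at pos 1
pos 1: AUG -> L; peptide=L
pos 4: UUA -> V; peptide=LV
pos 7: CAU -> N; peptide=LVN
pos 10: CUC -> K; peptide=LVNK
pos 13: GCA -> R; peptide=LVNKR
pos 16: only 1 nt remain (<3), stop (end of mRNA)

Answer: LVNKR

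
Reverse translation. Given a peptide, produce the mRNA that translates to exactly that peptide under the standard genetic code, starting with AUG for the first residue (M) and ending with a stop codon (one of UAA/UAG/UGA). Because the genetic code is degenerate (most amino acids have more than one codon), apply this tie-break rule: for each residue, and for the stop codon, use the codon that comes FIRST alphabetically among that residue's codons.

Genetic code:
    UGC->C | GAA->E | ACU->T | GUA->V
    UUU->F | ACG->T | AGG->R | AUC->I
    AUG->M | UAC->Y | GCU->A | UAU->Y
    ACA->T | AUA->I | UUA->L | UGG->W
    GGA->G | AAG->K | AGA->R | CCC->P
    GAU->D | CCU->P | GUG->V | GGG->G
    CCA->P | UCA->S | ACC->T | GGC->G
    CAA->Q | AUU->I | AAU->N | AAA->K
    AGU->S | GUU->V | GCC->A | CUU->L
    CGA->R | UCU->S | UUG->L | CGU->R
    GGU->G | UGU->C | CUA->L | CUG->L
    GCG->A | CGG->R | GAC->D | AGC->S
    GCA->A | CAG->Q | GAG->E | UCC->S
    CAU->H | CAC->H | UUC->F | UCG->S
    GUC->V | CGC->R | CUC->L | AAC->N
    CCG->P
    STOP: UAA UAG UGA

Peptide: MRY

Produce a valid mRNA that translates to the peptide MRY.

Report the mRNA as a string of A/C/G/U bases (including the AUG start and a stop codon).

Answer: mRNA: AUGAGAUACUAA

Derivation:
residue 1: M -> AUG (start codon)
residue 2: R codons sorted = AGA,AGG,CGA,CGC,CGG,CGU -> pick first = AGA
residue 3: Y codons sorted = UAC,UAU -> pick first = UAC
terminator: stop codons sorted = UAA,UAG,UGA -> pick first = UAA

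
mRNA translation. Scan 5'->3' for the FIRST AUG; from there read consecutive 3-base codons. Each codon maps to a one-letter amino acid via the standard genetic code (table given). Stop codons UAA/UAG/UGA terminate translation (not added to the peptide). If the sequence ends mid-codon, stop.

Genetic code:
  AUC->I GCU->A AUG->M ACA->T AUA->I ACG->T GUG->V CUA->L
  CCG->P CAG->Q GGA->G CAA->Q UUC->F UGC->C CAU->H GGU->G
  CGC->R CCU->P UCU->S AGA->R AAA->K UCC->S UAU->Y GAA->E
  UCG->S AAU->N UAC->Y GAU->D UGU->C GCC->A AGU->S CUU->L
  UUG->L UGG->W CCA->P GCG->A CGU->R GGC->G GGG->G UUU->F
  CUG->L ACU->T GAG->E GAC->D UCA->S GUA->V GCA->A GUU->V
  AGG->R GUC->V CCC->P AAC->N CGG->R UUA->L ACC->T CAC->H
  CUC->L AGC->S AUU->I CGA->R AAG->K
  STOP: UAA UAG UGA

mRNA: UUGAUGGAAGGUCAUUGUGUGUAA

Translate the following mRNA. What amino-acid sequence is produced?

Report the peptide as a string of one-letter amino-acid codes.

Answer: MEGHCV

Derivation:
start AUG at pos 3
pos 3: AUG -> M; peptide=M
pos 6: GAA -> E; peptide=ME
pos 9: GGU -> G; peptide=MEG
pos 12: CAU -> H; peptide=MEGH
pos 15: UGU -> C; peptide=MEGHC
pos 18: GUG -> V; peptide=MEGHCV
pos 21: UAA -> STOP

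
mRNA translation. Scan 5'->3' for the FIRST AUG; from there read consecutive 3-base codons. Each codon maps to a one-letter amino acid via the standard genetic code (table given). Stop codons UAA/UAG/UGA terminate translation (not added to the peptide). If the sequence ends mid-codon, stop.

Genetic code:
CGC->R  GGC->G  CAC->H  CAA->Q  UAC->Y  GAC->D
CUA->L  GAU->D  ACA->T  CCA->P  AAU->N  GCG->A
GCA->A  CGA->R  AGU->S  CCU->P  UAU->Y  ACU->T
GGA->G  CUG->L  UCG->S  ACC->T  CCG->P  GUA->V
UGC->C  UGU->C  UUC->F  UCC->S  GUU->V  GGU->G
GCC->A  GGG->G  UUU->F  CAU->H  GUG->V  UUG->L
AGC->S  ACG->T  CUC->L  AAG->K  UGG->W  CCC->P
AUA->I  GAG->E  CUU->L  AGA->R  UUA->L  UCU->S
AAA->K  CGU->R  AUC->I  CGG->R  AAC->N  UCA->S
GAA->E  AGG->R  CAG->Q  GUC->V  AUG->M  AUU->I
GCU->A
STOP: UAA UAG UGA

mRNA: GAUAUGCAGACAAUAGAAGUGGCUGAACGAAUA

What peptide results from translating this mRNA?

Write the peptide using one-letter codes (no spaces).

start AUG at pos 3
pos 3: AUG -> M; peptide=M
pos 6: CAG -> Q; peptide=MQ
pos 9: ACA -> T; peptide=MQT
pos 12: AUA -> I; peptide=MQTI
pos 15: GAA -> E; peptide=MQTIE
pos 18: GUG -> V; peptide=MQTIEV
pos 21: GCU -> A; peptide=MQTIEVA
pos 24: GAA -> E; peptide=MQTIEVAE
pos 27: CGA -> R; peptide=MQTIEVAER
pos 30: AUA -> I; peptide=MQTIEVAERI
pos 33: only 0 nt remain (<3), stop (end of mRNA)

Answer: MQTIEVAERI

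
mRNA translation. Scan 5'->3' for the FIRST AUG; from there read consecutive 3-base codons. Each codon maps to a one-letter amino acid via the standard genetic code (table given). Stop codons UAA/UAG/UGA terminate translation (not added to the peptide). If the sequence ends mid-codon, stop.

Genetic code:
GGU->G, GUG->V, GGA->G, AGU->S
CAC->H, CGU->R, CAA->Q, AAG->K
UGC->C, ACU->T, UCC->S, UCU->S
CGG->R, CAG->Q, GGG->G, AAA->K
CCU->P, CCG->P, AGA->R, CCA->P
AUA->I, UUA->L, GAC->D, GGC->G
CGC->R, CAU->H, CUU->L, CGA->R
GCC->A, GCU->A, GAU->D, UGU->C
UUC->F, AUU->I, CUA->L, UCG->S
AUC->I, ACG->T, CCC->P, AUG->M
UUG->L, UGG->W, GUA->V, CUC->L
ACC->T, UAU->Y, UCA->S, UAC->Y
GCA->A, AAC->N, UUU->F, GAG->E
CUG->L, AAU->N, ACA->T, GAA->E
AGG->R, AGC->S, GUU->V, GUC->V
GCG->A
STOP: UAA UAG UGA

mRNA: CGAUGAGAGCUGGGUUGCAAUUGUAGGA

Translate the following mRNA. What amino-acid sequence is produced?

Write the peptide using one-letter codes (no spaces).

Answer: MRAGLQL

Derivation:
start AUG at pos 2
pos 2: AUG -> M; peptide=M
pos 5: AGA -> R; peptide=MR
pos 8: GCU -> A; peptide=MRA
pos 11: GGG -> G; peptide=MRAG
pos 14: UUG -> L; peptide=MRAGL
pos 17: CAA -> Q; peptide=MRAGLQ
pos 20: UUG -> L; peptide=MRAGLQL
pos 23: UAG -> STOP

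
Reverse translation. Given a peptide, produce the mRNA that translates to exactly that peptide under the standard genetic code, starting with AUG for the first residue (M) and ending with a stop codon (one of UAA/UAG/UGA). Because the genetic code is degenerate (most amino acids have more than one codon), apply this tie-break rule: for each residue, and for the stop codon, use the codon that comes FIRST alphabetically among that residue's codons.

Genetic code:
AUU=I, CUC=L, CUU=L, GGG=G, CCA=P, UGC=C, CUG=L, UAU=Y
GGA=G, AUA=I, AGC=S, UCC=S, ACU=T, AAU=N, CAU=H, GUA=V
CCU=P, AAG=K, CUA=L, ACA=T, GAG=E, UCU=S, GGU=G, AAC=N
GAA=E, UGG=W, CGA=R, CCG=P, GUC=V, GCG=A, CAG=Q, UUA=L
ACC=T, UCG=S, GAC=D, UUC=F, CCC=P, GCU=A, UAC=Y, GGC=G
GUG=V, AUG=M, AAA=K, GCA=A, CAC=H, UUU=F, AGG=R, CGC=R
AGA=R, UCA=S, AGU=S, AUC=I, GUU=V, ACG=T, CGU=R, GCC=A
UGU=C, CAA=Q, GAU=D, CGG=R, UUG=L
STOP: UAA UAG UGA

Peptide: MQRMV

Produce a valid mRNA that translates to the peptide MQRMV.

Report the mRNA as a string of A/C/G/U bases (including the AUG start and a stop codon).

Answer: mRNA: AUGCAAAGAAUGGUAUAA

Derivation:
residue 1: M -> AUG (start codon)
residue 2: Q codons sorted = CAA,CAG -> pick first = CAA
residue 3: R codons sorted = AGA,AGG,CGA,CGC,CGG,CGU -> pick first = AGA
residue 4: M -> AUG (only codon)
residue 5: V codons sorted = GUA,GUC,GUG,GUU -> pick first = GUA
terminator: stop codons sorted = UAA,UAG,UGA -> pick first = UAA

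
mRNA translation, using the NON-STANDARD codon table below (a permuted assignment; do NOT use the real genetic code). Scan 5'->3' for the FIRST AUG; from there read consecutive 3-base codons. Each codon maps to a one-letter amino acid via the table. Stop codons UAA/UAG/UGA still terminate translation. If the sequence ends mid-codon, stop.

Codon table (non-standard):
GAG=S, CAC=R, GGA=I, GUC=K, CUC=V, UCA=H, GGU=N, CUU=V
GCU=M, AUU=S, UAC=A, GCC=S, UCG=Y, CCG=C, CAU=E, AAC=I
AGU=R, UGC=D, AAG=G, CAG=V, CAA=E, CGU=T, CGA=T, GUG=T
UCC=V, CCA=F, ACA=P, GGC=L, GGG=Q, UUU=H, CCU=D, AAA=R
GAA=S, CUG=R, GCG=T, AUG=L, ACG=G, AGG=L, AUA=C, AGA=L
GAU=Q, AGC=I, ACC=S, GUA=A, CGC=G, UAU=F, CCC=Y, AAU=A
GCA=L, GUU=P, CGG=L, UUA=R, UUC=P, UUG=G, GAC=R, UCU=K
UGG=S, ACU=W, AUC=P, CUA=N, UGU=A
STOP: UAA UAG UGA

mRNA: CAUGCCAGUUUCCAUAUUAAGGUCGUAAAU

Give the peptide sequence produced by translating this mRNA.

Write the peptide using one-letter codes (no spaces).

Answer: LFPVCRLY

Derivation:
start AUG at pos 1
pos 1: AUG -> L; peptide=L
pos 4: CCA -> F; peptide=LF
pos 7: GUU -> P; peptide=LFP
pos 10: UCC -> V; peptide=LFPV
pos 13: AUA -> C; peptide=LFPVC
pos 16: UUA -> R; peptide=LFPVCR
pos 19: AGG -> L; peptide=LFPVCRL
pos 22: UCG -> Y; peptide=LFPVCRLY
pos 25: UAA -> STOP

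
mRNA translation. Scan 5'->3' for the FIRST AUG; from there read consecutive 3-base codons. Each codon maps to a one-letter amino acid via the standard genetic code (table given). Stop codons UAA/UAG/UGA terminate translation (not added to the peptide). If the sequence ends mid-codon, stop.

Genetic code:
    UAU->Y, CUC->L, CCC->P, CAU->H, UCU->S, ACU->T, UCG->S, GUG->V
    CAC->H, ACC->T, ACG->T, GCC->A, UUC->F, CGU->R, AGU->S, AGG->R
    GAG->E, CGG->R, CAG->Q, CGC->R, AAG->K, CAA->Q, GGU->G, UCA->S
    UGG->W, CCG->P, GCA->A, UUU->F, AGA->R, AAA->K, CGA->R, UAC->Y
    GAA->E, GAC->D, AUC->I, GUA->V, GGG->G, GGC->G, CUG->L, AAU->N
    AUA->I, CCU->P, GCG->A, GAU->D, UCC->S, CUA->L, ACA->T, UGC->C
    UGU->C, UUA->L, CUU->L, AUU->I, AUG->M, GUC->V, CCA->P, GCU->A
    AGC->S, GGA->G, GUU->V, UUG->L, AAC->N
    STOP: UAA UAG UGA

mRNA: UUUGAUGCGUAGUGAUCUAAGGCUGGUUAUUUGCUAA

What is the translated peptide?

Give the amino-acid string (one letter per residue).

Answer: MRSDLRLVIC

Derivation:
start AUG at pos 4
pos 4: AUG -> M; peptide=M
pos 7: CGU -> R; peptide=MR
pos 10: AGU -> S; peptide=MRS
pos 13: GAU -> D; peptide=MRSD
pos 16: CUA -> L; peptide=MRSDL
pos 19: AGG -> R; peptide=MRSDLR
pos 22: CUG -> L; peptide=MRSDLRL
pos 25: GUU -> V; peptide=MRSDLRLV
pos 28: AUU -> I; peptide=MRSDLRLVI
pos 31: UGC -> C; peptide=MRSDLRLVIC
pos 34: UAA -> STOP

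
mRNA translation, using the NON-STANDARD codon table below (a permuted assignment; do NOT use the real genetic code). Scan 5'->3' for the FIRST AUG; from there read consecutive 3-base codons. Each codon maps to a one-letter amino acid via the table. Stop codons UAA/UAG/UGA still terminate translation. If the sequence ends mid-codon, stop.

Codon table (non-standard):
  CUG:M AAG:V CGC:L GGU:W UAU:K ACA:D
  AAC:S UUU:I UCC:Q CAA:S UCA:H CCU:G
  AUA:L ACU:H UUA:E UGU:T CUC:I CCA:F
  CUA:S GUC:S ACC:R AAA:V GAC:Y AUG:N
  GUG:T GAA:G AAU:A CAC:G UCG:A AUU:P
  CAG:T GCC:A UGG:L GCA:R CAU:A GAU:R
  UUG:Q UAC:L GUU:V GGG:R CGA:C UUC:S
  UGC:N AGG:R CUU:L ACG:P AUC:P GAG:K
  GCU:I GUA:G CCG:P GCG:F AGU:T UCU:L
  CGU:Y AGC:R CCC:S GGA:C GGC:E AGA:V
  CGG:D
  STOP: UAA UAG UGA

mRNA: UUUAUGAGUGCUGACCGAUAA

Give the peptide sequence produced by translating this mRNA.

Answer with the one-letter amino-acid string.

Answer: NTIYC

Derivation:
start AUG at pos 3
pos 3: AUG -> N; peptide=N
pos 6: AGU -> T; peptide=NT
pos 9: GCU -> I; peptide=NTI
pos 12: GAC -> Y; peptide=NTIY
pos 15: CGA -> C; peptide=NTIYC
pos 18: UAA -> STOP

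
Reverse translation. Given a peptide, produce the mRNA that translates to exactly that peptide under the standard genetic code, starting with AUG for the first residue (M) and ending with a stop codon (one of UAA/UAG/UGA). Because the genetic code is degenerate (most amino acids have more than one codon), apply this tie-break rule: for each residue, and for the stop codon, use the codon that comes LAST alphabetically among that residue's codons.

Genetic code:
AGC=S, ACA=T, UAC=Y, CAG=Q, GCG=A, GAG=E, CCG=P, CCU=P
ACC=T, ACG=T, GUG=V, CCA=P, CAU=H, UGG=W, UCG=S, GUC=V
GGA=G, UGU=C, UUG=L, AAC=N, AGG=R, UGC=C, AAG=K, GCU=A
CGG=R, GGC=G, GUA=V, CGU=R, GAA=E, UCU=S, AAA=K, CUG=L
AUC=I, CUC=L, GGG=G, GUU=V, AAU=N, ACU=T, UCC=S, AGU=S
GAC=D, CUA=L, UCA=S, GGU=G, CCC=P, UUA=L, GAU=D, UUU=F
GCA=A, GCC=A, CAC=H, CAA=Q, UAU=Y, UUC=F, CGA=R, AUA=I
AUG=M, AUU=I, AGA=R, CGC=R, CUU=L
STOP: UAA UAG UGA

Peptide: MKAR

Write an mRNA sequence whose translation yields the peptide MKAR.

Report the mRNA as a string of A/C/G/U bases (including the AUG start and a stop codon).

Answer: mRNA: AUGAAGGCUCGUUGA

Derivation:
residue 1: M -> AUG (start codon)
residue 2: K codons sorted = AAA,AAG -> pick last = AAG
residue 3: A codons sorted = GCA,GCC,GCG,GCU -> pick last = GCU
residue 4: R codons sorted = AGA,AGG,CGA,CGC,CGG,CGU -> pick last = CGU
terminator: stop codons sorted = UAA,UAG,UGA -> pick last = UGA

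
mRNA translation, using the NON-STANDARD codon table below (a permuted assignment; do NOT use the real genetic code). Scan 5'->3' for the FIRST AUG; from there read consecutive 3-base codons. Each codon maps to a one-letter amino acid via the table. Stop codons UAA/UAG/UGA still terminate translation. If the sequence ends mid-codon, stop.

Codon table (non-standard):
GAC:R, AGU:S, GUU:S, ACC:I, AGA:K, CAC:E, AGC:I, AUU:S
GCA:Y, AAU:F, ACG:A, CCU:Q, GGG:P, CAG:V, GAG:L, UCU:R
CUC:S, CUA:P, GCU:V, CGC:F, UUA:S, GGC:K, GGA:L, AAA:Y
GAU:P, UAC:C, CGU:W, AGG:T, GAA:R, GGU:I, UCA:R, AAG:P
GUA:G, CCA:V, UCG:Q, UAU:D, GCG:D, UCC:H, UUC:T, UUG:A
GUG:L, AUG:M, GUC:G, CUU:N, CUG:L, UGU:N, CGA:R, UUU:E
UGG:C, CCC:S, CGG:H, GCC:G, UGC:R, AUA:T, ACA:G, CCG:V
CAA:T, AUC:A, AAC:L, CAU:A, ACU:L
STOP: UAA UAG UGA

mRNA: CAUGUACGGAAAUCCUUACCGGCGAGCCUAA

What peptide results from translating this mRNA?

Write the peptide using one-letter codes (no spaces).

start AUG at pos 1
pos 1: AUG -> M; peptide=M
pos 4: UAC -> C; peptide=MC
pos 7: GGA -> L; peptide=MCL
pos 10: AAU -> F; peptide=MCLF
pos 13: CCU -> Q; peptide=MCLFQ
pos 16: UAC -> C; peptide=MCLFQC
pos 19: CGG -> H; peptide=MCLFQCH
pos 22: CGA -> R; peptide=MCLFQCHR
pos 25: GCC -> G; peptide=MCLFQCHRG
pos 28: UAA -> STOP

Answer: MCLFQCHRG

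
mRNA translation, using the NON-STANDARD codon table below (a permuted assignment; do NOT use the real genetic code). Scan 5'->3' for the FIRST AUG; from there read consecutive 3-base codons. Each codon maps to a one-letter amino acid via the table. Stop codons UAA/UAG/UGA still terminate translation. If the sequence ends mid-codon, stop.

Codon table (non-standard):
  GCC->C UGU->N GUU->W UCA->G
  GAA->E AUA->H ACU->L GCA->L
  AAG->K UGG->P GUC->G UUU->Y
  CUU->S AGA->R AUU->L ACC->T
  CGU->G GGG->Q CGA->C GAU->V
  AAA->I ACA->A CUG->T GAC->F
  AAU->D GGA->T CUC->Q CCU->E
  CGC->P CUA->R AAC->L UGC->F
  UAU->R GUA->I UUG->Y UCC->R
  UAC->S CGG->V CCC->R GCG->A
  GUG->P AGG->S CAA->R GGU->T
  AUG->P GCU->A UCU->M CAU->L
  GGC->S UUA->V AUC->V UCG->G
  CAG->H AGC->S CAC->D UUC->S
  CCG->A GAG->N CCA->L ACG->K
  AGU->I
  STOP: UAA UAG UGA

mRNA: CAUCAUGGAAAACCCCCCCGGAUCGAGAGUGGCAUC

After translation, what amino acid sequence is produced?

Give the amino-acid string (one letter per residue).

Answer: PELRRTGRPL

Derivation:
start AUG at pos 4
pos 4: AUG -> P; peptide=P
pos 7: GAA -> E; peptide=PE
pos 10: AAC -> L; peptide=PEL
pos 13: CCC -> R; peptide=PELR
pos 16: CCC -> R; peptide=PELRR
pos 19: GGA -> T; peptide=PELRRT
pos 22: UCG -> G; peptide=PELRRTG
pos 25: AGA -> R; peptide=PELRRTGR
pos 28: GUG -> P; peptide=PELRRTGRP
pos 31: GCA -> L; peptide=PELRRTGRPL
pos 34: only 2 nt remain (<3), stop (end of mRNA)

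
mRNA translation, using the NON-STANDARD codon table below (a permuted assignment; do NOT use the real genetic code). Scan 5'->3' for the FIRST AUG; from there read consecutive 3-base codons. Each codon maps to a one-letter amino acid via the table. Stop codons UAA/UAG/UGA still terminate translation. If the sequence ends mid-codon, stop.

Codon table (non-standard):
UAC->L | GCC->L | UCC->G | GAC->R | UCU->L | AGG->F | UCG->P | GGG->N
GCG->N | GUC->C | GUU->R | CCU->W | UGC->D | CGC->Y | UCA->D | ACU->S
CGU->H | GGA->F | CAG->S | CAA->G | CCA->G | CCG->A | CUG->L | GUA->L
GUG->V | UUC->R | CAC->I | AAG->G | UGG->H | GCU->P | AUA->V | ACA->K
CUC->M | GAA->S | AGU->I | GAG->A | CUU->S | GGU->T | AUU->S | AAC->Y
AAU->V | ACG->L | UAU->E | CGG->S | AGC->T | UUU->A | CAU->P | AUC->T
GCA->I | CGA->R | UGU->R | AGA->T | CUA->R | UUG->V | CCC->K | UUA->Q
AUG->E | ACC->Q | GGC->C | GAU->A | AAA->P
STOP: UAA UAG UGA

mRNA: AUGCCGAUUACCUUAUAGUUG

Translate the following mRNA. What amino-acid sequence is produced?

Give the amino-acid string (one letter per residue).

start AUG at pos 0
pos 0: AUG -> E; peptide=E
pos 3: CCG -> A; peptide=EA
pos 6: AUU -> S; peptide=EAS
pos 9: ACC -> Q; peptide=EASQ
pos 12: UUA -> Q; peptide=EASQQ
pos 15: UAG -> STOP

Answer: EASQQ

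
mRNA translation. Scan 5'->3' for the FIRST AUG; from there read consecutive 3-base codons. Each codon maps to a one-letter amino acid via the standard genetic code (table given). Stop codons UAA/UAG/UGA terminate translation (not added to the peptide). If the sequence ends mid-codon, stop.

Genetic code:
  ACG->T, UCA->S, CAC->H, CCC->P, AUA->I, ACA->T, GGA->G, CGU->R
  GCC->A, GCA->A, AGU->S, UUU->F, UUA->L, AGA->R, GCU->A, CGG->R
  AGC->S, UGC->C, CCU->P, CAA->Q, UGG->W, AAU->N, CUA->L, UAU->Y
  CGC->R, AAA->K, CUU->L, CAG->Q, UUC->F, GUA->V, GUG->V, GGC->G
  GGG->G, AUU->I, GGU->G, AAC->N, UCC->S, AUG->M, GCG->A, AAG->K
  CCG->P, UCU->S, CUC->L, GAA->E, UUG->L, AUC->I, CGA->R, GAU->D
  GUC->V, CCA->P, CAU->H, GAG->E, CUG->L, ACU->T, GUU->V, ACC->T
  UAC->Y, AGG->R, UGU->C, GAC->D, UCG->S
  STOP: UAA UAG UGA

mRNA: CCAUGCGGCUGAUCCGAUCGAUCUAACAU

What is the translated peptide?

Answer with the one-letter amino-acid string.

Answer: MRLIRSI

Derivation:
start AUG at pos 2
pos 2: AUG -> M; peptide=M
pos 5: CGG -> R; peptide=MR
pos 8: CUG -> L; peptide=MRL
pos 11: AUC -> I; peptide=MRLI
pos 14: CGA -> R; peptide=MRLIR
pos 17: UCG -> S; peptide=MRLIRS
pos 20: AUC -> I; peptide=MRLIRSI
pos 23: UAA -> STOP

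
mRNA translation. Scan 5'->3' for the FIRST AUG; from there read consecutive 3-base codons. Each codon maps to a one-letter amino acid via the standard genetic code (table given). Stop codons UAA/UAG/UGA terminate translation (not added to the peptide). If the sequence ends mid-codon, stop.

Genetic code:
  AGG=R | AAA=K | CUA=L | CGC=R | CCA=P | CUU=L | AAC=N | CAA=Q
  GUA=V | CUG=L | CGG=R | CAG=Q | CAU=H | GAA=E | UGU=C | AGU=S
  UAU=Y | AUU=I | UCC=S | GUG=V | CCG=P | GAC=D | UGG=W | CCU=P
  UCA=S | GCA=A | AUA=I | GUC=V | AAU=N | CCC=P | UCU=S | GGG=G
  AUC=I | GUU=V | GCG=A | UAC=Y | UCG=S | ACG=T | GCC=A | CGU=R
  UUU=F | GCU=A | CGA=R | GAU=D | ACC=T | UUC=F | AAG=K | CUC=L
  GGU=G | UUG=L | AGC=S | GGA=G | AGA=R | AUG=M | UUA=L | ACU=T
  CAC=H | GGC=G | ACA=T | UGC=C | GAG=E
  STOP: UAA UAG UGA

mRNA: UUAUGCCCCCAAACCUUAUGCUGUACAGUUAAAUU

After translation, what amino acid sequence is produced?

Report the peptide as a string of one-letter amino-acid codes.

start AUG at pos 2
pos 2: AUG -> M; peptide=M
pos 5: CCC -> P; peptide=MP
pos 8: CCA -> P; peptide=MPP
pos 11: AAC -> N; peptide=MPPN
pos 14: CUU -> L; peptide=MPPNL
pos 17: AUG -> M; peptide=MPPNLM
pos 20: CUG -> L; peptide=MPPNLML
pos 23: UAC -> Y; peptide=MPPNLMLY
pos 26: AGU -> S; peptide=MPPNLMLYS
pos 29: UAA -> STOP

Answer: MPPNLMLYS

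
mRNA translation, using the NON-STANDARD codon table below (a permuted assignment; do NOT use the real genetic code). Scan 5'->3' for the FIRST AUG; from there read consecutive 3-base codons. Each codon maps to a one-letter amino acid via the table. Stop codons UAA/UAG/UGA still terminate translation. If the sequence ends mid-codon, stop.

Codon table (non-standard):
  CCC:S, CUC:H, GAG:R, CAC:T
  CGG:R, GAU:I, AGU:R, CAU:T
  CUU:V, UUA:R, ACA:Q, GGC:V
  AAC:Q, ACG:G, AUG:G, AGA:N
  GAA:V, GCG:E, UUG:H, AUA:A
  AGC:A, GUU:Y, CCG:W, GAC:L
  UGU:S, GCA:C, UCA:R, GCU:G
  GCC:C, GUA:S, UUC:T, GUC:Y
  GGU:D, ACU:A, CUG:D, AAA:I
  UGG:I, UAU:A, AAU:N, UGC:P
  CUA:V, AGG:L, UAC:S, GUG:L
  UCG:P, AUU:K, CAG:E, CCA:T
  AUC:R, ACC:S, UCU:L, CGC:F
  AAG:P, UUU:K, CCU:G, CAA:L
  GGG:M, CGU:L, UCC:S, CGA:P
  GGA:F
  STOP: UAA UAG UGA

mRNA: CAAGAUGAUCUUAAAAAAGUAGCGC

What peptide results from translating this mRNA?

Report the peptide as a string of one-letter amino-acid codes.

start AUG at pos 4
pos 4: AUG -> G; peptide=G
pos 7: AUC -> R; peptide=GR
pos 10: UUA -> R; peptide=GRR
pos 13: AAA -> I; peptide=GRRI
pos 16: AAG -> P; peptide=GRRIP
pos 19: UAG -> STOP

Answer: GRRIP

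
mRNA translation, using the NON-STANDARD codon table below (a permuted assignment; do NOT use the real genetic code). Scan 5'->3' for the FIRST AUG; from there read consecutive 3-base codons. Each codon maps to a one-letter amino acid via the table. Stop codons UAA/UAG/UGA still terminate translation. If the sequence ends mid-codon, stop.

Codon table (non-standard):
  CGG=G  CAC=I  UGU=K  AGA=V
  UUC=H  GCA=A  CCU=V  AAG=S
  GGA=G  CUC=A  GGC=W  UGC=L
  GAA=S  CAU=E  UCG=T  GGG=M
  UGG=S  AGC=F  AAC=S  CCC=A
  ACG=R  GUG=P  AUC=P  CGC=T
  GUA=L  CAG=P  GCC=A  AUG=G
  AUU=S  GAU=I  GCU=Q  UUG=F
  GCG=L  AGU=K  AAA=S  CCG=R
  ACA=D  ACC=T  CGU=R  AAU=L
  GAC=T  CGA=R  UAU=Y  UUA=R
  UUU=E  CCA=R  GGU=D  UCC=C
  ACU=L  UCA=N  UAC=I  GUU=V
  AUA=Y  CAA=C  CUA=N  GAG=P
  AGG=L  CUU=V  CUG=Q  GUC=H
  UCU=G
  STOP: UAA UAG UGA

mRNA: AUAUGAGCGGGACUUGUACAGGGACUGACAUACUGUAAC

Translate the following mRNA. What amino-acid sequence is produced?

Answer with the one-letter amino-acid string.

Answer: GFMLKDMLTYQ

Derivation:
start AUG at pos 2
pos 2: AUG -> G; peptide=G
pos 5: AGC -> F; peptide=GF
pos 8: GGG -> M; peptide=GFM
pos 11: ACU -> L; peptide=GFML
pos 14: UGU -> K; peptide=GFMLK
pos 17: ACA -> D; peptide=GFMLKD
pos 20: GGG -> M; peptide=GFMLKDM
pos 23: ACU -> L; peptide=GFMLKDML
pos 26: GAC -> T; peptide=GFMLKDMLT
pos 29: AUA -> Y; peptide=GFMLKDMLTY
pos 32: CUG -> Q; peptide=GFMLKDMLTYQ
pos 35: UAA -> STOP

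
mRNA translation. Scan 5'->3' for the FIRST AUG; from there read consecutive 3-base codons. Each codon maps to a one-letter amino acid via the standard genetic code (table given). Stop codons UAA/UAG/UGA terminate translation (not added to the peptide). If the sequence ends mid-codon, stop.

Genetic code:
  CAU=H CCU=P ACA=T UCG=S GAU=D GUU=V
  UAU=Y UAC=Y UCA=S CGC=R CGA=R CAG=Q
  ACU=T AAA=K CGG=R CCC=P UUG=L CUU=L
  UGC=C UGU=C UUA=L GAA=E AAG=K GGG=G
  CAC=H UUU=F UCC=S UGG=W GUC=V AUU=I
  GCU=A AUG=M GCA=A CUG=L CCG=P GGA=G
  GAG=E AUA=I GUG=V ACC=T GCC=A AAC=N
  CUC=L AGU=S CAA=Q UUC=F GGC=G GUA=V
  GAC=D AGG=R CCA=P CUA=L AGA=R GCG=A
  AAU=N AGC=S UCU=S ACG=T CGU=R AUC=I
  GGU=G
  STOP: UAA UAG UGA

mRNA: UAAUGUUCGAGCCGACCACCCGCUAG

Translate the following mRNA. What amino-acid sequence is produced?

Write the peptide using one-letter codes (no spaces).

Answer: MFEPTTR

Derivation:
start AUG at pos 2
pos 2: AUG -> M; peptide=M
pos 5: UUC -> F; peptide=MF
pos 8: GAG -> E; peptide=MFE
pos 11: CCG -> P; peptide=MFEP
pos 14: ACC -> T; peptide=MFEPT
pos 17: ACC -> T; peptide=MFEPTT
pos 20: CGC -> R; peptide=MFEPTTR
pos 23: UAG -> STOP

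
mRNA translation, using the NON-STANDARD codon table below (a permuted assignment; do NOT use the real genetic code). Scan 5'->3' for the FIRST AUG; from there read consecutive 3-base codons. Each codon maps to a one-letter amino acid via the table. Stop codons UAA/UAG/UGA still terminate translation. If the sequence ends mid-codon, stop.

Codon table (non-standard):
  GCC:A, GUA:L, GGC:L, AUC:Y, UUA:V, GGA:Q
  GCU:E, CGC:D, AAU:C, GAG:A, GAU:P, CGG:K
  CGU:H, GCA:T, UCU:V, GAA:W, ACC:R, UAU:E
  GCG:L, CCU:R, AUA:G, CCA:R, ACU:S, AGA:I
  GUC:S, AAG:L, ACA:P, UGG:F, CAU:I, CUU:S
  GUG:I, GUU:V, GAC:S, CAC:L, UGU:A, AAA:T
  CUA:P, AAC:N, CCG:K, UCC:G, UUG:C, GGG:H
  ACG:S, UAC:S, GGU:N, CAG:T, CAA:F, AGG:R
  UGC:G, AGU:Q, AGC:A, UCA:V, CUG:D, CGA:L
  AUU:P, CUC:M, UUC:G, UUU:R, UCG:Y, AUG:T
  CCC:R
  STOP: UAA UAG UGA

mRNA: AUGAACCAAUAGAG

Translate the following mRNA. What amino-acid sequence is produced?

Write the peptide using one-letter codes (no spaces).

start AUG at pos 0
pos 0: AUG -> T; peptide=T
pos 3: AAC -> N; peptide=TN
pos 6: CAA -> F; peptide=TNF
pos 9: UAG -> STOP

Answer: TNF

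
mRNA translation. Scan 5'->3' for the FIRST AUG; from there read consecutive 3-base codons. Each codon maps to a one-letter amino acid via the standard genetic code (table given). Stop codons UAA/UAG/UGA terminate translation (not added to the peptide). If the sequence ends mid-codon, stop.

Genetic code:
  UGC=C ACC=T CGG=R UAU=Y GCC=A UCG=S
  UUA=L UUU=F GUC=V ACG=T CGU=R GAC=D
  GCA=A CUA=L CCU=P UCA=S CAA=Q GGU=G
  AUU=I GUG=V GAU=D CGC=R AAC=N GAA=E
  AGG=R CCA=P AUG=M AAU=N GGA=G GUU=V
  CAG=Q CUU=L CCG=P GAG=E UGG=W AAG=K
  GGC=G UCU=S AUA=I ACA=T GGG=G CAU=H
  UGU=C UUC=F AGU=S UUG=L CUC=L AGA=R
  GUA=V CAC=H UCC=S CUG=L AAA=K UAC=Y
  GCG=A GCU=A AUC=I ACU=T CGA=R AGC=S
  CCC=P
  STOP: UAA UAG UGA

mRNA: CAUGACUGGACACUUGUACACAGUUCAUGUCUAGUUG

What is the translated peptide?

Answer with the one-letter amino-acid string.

start AUG at pos 1
pos 1: AUG -> M; peptide=M
pos 4: ACU -> T; peptide=MT
pos 7: GGA -> G; peptide=MTG
pos 10: CAC -> H; peptide=MTGH
pos 13: UUG -> L; peptide=MTGHL
pos 16: UAC -> Y; peptide=MTGHLY
pos 19: ACA -> T; peptide=MTGHLYT
pos 22: GUU -> V; peptide=MTGHLYTV
pos 25: CAU -> H; peptide=MTGHLYTVH
pos 28: GUC -> V; peptide=MTGHLYTVHV
pos 31: UAG -> STOP

Answer: MTGHLYTVHV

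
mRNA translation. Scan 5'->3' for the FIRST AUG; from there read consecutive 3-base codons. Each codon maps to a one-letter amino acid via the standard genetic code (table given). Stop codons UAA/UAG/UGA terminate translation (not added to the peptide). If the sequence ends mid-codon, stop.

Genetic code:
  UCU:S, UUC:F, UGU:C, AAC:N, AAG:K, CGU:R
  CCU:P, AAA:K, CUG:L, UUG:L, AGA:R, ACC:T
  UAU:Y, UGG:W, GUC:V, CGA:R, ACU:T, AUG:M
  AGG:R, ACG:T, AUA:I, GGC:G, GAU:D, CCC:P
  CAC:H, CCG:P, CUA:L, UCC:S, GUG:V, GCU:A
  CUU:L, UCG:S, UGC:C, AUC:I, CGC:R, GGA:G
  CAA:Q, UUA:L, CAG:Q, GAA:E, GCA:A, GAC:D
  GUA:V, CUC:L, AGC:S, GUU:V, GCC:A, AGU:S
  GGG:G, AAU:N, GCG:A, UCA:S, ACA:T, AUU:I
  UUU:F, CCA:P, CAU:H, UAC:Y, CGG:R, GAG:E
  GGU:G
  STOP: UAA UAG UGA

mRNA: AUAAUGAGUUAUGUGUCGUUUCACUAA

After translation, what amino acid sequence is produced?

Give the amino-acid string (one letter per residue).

Answer: MSYVSFH

Derivation:
start AUG at pos 3
pos 3: AUG -> M; peptide=M
pos 6: AGU -> S; peptide=MS
pos 9: UAU -> Y; peptide=MSY
pos 12: GUG -> V; peptide=MSYV
pos 15: UCG -> S; peptide=MSYVS
pos 18: UUU -> F; peptide=MSYVSF
pos 21: CAC -> H; peptide=MSYVSFH
pos 24: UAA -> STOP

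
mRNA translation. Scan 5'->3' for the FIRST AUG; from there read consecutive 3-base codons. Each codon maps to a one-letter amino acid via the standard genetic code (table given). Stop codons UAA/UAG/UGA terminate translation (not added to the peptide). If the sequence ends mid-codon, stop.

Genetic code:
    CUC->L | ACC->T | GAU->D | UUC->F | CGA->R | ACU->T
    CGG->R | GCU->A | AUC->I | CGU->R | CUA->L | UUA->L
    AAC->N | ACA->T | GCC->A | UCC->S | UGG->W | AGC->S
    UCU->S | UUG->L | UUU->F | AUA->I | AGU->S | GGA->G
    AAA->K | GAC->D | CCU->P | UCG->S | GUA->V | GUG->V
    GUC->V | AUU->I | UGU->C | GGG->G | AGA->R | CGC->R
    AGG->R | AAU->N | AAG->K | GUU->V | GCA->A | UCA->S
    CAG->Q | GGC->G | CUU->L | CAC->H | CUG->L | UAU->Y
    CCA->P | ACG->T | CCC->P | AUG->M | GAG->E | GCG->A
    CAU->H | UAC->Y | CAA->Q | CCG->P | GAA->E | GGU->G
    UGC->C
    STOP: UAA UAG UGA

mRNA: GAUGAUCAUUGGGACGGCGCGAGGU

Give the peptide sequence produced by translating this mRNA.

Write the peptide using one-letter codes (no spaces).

start AUG at pos 1
pos 1: AUG -> M; peptide=M
pos 4: AUC -> I; peptide=MI
pos 7: AUU -> I; peptide=MII
pos 10: GGG -> G; peptide=MIIG
pos 13: ACG -> T; peptide=MIIGT
pos 16: GCG -> A; peptide=MIIGTA
pos 19: CGA -> R; peptide=MIIGTAR
pos 22: GGU -> G; peptide=MIIGTARG
pos 25: only 0 nt remain (<3), stop (end of mRNA)

Answer: MIIGTARG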